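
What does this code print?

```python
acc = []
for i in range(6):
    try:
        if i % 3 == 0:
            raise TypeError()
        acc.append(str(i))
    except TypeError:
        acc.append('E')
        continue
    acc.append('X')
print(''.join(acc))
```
E1X2XE4X5X

continue in except skips rest of loop body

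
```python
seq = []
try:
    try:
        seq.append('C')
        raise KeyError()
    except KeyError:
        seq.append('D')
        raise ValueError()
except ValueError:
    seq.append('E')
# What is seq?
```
['C', 'D', 'E']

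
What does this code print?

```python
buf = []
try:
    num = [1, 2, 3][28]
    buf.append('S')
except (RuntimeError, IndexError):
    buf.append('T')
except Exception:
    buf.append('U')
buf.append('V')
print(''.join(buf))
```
TV

IndexError matches tuple containing it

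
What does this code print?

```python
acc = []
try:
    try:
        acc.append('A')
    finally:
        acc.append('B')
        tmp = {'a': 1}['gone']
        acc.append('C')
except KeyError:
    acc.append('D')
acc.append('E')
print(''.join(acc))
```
ABDE

Exception in inner finally caught by outer except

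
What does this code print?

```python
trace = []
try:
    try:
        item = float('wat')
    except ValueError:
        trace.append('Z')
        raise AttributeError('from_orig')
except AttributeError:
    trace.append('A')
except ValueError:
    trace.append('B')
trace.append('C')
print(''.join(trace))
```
ZAC

AttributeError raised and caught, original ValueError not re-raised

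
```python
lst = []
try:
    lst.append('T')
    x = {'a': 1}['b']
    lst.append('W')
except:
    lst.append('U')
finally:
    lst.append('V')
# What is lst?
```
['T', 'U', 'V']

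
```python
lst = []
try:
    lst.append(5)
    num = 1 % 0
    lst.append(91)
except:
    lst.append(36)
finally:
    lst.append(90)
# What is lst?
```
[5, 36, 90]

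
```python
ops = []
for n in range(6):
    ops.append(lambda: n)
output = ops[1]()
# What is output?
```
5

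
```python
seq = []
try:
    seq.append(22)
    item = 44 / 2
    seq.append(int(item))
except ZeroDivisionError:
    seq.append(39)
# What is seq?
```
[22, 22]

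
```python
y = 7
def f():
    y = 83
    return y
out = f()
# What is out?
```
83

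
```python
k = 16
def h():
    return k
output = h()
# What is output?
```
16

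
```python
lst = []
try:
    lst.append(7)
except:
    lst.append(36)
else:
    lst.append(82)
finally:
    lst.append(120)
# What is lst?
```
[7, 82, 120]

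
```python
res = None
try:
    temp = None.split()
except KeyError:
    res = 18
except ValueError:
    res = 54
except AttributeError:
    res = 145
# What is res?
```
145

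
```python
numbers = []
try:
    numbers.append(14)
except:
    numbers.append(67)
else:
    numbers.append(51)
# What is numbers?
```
[14, 51]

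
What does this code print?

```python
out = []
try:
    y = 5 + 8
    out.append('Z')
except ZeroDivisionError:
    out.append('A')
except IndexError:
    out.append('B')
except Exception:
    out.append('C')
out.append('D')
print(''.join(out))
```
ZD

No exception, try block completes normally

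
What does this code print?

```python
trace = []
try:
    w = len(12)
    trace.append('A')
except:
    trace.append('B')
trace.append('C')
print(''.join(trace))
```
BC

Exception raised in try, caught by bare except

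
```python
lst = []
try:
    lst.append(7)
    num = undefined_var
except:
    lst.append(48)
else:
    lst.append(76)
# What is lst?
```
[7, 48]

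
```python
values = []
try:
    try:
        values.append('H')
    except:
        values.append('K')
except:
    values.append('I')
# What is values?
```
['H']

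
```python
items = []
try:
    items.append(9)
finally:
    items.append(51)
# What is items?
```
[9, 51]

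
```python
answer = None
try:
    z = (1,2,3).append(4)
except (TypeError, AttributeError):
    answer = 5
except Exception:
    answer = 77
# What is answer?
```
5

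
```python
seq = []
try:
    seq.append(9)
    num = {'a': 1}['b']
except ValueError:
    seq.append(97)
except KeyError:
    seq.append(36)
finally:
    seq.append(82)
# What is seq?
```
[9, 36, 82]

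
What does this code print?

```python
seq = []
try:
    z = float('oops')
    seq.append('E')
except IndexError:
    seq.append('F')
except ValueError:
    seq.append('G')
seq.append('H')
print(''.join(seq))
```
GH

ValueError is caught by its specific handler, not IndexError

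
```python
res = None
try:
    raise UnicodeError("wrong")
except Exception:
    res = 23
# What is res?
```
23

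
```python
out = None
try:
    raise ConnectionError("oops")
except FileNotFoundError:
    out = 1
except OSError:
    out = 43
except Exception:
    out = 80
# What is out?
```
43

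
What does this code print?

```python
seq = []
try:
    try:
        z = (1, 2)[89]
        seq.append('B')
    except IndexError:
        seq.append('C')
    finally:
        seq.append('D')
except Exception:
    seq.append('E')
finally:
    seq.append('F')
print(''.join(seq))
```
CDF

Both finally blocks run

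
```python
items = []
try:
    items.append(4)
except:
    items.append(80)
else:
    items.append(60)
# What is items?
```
[4, 60]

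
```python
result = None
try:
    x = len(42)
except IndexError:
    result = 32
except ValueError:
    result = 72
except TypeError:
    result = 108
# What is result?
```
108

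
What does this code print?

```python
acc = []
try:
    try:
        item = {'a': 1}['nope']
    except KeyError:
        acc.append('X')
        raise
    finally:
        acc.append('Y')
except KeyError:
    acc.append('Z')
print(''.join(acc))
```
XYZ

finally runs before re-raised exception propagates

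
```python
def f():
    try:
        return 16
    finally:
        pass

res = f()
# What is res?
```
16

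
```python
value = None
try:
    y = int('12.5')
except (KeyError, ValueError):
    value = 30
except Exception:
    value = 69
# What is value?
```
30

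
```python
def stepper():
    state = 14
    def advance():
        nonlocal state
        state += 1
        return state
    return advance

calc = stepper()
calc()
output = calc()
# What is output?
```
16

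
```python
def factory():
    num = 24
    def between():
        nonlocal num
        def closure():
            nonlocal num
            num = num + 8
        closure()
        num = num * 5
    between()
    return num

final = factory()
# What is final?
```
160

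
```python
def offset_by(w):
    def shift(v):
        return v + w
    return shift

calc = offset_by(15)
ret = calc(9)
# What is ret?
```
24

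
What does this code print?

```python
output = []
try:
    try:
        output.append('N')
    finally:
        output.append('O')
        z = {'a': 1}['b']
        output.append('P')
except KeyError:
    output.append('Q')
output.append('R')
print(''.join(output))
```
NOQR

Exception in inner finally caught by outer except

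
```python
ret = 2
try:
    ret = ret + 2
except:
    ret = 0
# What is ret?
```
4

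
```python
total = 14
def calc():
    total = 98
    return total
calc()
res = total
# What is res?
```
14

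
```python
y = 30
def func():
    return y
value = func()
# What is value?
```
30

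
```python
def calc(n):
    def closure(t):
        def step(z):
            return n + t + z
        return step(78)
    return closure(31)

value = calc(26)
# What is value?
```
135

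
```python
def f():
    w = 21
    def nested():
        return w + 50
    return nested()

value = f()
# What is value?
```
71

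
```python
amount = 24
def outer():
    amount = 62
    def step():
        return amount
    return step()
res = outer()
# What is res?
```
62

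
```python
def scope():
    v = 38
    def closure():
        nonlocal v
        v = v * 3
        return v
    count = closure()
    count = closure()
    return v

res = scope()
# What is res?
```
342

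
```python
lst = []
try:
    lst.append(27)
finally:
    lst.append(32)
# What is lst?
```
[27, 32]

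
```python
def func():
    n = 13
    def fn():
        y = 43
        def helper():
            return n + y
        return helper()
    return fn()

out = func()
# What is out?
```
56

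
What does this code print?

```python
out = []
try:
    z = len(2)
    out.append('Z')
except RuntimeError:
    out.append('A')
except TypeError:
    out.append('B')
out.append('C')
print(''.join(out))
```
BC

TypeError is caught by its specific handler, not RuntimeError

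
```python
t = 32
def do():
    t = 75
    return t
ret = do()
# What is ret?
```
75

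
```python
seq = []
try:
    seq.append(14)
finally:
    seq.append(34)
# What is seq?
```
[14, 34]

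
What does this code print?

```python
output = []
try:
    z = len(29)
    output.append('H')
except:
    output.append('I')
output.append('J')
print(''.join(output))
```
IJ

Exception raised in try, caught by bare except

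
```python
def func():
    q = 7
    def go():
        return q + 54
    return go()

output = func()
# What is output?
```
61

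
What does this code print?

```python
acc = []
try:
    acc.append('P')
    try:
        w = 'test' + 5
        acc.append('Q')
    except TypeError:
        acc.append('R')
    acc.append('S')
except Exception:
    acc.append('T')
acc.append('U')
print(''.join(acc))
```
PRSU

Inner exception caught by inner handler, outer continues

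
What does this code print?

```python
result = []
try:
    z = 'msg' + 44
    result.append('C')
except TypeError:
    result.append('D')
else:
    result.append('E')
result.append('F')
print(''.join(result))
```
DF

else block skipped when exception is caught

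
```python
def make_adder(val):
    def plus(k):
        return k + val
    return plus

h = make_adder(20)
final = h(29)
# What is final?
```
49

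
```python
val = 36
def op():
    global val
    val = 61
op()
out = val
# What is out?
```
61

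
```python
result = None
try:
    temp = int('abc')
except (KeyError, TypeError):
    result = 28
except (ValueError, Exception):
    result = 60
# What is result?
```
60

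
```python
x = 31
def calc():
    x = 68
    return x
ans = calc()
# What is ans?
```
68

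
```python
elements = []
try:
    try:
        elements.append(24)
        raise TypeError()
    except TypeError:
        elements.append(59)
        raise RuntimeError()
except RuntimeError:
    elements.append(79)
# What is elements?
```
[24, 59, 79]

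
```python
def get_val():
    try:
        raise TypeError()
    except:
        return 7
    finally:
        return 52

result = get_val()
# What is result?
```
52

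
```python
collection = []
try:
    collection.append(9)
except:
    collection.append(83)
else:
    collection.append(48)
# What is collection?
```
[9, 48]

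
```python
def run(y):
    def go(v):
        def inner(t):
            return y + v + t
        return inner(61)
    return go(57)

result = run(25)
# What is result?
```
143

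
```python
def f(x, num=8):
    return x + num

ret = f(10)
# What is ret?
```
18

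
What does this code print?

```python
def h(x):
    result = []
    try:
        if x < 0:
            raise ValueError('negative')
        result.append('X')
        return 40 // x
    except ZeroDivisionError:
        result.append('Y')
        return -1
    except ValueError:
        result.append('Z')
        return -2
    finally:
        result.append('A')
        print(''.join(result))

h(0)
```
XYA

x=0 causes ZeroDivisionError, caught, finally prints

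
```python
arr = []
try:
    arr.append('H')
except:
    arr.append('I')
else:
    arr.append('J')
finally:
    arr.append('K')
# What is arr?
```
['H', 'J', 'K']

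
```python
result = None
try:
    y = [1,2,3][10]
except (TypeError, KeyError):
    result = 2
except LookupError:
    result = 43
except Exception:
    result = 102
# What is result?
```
43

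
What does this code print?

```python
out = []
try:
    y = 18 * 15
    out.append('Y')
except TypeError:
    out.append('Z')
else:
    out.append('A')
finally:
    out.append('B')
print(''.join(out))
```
YAB

else runs before finally when no exception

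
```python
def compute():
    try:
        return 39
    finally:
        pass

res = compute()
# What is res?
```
39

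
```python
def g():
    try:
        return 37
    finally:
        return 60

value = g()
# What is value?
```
60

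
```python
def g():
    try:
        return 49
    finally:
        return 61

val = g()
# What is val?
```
61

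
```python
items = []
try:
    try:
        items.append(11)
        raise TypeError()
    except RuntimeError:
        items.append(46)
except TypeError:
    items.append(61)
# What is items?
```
[11, 61]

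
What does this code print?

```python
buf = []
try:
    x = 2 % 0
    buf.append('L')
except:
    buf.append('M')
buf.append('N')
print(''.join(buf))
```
MN

Exception raised in try, caught by bare except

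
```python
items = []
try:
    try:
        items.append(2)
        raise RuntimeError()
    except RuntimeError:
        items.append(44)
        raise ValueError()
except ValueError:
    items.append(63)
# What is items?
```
[2, 44, 63]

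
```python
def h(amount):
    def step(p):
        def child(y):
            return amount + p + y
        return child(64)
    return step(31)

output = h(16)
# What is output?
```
111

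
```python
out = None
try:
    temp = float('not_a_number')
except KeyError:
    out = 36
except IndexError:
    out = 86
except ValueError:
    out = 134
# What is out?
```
134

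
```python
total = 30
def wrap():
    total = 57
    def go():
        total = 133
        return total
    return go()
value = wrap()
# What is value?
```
133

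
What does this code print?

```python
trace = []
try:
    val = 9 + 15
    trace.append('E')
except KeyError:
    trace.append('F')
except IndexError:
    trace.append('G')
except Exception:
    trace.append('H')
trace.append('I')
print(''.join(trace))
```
EI

No exception, try block completes normally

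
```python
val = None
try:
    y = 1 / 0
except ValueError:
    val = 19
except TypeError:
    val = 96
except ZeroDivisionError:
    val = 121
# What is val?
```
121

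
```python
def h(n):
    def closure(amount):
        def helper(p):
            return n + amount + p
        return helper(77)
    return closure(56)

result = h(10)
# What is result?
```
143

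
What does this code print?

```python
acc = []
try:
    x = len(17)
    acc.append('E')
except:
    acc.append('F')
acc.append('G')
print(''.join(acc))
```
FG

Exception raised in try, caught by bare except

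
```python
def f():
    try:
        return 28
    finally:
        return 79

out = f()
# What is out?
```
79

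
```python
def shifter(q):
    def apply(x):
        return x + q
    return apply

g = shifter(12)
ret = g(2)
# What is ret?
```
14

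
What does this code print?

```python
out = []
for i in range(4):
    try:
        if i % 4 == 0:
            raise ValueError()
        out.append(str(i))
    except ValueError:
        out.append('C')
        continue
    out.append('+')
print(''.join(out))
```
C1+2+3+

continue in except skips rest of loop body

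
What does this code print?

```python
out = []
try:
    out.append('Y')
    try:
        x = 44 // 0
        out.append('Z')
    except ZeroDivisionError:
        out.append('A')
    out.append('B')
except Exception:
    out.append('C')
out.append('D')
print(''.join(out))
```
YABD

Inner exception caught by inner handler, outer continues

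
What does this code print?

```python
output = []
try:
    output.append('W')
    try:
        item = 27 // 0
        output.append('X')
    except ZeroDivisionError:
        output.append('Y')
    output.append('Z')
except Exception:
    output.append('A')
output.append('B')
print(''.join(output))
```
WYZB

Inner exception caught by inner handler, outer continues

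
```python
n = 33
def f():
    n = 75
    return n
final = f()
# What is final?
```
75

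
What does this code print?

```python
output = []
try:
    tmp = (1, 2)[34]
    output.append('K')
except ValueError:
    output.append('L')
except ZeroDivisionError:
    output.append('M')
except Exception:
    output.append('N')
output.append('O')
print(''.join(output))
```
NO

IndexError not specifically caught, falls to Exception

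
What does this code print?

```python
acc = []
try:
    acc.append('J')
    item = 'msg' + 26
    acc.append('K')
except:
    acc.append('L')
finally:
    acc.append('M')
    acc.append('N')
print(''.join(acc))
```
JLMN

Code before exception runs, then except, then all of finally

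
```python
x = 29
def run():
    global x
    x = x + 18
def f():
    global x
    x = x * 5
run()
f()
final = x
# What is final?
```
235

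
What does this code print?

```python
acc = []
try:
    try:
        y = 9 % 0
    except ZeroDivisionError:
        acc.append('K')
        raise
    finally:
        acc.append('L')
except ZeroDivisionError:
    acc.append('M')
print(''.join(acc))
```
KLM

finally runs before re-raised exception propagates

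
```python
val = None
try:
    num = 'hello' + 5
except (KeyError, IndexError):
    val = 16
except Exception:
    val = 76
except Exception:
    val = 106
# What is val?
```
76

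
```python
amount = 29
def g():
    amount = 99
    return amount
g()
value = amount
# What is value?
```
29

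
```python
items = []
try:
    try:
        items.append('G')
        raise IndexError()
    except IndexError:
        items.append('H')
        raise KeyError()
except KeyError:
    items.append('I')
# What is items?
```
['G', 'H', 'I']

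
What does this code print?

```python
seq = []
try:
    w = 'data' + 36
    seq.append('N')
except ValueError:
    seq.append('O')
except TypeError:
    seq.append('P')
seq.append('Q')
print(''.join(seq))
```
PQ

TypeError is caught by its specific handler, not ValueError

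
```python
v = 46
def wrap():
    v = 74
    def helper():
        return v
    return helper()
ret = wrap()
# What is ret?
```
74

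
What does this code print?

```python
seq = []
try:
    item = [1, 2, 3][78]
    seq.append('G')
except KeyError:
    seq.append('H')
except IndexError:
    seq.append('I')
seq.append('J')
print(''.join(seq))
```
IJ

IndexError is caught by its specific handler, not KeyError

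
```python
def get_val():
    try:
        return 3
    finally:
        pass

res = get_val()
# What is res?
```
3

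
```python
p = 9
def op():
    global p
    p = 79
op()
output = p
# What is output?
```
79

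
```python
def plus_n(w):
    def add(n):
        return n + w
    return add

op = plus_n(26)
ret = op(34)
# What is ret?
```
60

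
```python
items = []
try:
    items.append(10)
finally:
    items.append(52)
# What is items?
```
[10, 52]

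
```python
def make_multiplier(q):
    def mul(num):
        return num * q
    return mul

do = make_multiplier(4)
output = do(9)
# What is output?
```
36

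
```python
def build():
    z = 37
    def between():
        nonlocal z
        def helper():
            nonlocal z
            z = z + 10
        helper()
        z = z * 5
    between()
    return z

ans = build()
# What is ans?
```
235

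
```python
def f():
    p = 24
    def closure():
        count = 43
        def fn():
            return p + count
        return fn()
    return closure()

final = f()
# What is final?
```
67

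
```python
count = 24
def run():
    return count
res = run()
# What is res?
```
24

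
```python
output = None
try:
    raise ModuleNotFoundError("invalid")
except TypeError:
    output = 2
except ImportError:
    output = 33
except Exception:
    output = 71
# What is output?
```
33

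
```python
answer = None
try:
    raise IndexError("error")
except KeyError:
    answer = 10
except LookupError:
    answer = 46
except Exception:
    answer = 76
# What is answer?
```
46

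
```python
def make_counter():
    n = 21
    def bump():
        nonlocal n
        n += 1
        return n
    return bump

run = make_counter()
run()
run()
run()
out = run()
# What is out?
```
25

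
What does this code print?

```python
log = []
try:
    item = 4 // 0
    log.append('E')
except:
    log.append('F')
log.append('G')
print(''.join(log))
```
FG

Exception raised in try, caught by bare except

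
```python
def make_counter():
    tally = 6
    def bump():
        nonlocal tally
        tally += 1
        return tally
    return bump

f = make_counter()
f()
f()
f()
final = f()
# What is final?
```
10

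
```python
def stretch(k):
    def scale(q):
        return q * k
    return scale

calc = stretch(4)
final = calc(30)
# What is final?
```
120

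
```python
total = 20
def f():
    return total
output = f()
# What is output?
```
20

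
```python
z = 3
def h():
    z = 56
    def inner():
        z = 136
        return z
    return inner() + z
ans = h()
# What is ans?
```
192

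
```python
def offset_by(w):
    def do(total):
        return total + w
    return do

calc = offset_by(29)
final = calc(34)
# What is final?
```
63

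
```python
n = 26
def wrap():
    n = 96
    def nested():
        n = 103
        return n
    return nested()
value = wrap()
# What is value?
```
103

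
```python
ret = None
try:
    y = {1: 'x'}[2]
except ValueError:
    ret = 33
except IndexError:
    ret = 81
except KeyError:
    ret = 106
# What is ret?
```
106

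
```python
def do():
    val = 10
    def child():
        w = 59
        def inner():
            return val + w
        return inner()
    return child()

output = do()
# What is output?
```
69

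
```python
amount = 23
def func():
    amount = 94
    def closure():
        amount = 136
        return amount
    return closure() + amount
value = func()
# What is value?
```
230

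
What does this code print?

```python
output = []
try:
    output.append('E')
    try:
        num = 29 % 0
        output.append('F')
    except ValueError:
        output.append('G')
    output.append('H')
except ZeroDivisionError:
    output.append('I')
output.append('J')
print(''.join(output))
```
EIJ

Inner handler doesn't match, propagates to outer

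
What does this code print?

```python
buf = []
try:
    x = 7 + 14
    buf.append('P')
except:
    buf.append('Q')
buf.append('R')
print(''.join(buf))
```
PR

No exception, try block completes normally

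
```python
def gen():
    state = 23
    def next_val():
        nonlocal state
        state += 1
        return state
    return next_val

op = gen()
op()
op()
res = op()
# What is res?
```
26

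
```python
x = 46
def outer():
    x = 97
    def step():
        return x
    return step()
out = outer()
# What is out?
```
97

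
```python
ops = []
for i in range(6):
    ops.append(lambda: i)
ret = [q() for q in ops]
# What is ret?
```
[5, 5, 5, 5, 5, 5]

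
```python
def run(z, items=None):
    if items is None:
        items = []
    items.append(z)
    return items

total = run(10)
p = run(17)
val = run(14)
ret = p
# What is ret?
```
[17]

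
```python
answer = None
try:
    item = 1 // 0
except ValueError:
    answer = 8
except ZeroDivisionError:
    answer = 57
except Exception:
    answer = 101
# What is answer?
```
57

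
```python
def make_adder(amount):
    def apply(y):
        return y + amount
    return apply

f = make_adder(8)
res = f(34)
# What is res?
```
42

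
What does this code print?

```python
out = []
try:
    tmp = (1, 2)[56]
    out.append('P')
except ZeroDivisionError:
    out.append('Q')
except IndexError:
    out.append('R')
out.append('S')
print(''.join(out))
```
RS

IndexError is caught by its specific handler, not ZeroDivisionError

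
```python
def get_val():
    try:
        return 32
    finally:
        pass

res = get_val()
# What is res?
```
32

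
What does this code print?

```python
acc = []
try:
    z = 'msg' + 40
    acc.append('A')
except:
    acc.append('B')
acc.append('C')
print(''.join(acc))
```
BC

Exception raised in try, caught by bare except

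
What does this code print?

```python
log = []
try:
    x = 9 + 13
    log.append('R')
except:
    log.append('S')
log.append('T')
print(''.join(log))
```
RT

No exception, try block completes normally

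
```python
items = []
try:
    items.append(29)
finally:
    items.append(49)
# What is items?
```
[29, 49]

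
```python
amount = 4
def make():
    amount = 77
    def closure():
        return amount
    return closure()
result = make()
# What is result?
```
77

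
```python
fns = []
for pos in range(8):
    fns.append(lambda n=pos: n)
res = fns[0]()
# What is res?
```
0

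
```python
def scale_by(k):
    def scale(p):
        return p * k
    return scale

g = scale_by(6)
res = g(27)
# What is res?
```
162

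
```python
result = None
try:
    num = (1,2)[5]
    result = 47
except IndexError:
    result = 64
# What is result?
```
64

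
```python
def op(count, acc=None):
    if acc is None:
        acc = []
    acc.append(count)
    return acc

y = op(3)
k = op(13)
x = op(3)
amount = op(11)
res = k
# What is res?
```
[13]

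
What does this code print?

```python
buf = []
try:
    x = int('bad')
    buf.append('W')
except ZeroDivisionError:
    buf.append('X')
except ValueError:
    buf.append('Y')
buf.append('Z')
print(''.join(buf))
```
YZ

ValueError is caught by its specific handler, not ZeroDivisionError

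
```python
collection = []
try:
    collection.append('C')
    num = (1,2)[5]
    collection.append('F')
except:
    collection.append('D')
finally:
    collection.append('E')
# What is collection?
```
['C', 'D', 'E']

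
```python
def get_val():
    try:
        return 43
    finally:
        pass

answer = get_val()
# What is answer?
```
43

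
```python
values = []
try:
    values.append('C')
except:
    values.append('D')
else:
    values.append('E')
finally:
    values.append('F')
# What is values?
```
['C', 'E', 'F']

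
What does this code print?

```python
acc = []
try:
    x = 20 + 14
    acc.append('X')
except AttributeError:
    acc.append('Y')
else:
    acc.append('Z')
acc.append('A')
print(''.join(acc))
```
XZA

else block runs when no exception occurs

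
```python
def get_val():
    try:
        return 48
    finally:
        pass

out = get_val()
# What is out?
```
48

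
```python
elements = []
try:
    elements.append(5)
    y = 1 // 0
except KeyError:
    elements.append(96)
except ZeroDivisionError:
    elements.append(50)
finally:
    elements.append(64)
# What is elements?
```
[5, 50, 64]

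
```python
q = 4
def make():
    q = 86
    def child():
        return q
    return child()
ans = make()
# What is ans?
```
86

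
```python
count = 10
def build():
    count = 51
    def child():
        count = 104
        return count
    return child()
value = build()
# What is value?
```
104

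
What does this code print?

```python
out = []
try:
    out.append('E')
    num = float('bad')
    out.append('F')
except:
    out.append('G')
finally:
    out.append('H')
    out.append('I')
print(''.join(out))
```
EGHI

Code before exception runs, then except, then all of finally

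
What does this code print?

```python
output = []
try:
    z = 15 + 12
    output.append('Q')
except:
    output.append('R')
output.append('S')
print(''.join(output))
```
QS

No exception, try block completes normally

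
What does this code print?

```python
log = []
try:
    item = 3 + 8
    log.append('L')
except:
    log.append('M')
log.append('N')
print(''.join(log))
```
LN

No exception, try block completes normally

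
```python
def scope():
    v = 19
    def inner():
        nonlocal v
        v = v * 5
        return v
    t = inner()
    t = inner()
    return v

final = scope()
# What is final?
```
475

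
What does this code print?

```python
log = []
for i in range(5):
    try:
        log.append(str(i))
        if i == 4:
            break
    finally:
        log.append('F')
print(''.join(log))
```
0F1F2F3F4F

finally runs even when breaking out of loop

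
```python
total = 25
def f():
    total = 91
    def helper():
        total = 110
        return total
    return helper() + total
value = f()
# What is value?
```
201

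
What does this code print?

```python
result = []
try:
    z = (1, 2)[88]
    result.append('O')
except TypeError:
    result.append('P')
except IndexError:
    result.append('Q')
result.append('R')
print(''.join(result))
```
QR

IndexError is caught by its specific handler, not TypeError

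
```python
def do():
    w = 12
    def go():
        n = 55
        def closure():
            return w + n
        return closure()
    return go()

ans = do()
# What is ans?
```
67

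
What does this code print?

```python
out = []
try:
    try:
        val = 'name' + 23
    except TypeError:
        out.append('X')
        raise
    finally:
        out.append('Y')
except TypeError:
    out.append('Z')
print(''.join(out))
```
XYZ

finally runs before re-raised exception propagates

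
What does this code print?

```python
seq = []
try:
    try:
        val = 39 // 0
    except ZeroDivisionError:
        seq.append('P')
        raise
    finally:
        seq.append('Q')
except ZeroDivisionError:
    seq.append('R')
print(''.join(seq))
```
PQR

finally runs before re-raised exception propagates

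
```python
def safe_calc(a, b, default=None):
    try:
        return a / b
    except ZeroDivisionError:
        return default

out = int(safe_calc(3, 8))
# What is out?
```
0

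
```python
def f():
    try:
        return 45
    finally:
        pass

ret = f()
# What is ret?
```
45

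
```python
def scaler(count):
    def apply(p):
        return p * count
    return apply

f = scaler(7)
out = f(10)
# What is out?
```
70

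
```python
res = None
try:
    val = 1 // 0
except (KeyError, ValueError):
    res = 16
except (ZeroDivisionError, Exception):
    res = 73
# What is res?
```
73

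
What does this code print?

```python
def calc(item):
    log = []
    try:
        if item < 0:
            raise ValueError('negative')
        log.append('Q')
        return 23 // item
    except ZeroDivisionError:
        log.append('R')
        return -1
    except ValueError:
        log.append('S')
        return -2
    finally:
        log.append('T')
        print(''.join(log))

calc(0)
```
QRT

item=0 causes ZeroDivisionError, caught, finally prints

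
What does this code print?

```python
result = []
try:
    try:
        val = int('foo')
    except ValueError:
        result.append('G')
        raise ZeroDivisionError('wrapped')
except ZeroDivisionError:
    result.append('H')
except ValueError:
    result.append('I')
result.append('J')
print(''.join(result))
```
GHJ

ZeroDivisionError raised and caught, original ValueError not re-raised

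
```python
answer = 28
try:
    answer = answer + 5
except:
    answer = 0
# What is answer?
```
33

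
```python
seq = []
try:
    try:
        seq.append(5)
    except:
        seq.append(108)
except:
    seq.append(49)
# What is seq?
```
[5]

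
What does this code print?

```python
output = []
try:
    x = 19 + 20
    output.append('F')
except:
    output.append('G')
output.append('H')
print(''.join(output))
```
FH

No exception, try block completes normally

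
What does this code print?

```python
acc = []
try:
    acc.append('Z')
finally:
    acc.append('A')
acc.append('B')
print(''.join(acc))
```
ZAB

try/finally without except, no exception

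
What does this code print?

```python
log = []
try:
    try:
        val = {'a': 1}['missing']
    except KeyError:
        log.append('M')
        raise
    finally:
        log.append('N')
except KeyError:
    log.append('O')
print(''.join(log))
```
MNO

finally runs before re-raised exception propagates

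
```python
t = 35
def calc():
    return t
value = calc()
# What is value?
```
35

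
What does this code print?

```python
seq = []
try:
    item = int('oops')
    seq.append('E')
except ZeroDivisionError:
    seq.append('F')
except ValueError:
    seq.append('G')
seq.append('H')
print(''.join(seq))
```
GH

ValueError is caught by its specific handler, not ZeroDivisionError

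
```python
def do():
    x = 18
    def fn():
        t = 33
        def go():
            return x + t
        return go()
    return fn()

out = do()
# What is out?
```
51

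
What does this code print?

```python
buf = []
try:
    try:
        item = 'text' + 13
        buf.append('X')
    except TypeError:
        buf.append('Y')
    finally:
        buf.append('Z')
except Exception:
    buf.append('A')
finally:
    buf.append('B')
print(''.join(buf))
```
YZB

Both finally blocks run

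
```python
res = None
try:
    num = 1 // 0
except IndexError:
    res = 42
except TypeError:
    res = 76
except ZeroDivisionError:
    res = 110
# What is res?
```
110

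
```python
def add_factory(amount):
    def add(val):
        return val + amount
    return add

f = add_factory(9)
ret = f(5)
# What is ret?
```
14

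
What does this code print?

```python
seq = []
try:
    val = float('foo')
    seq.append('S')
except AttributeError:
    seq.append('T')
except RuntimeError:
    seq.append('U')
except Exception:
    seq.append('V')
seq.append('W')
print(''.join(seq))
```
VW

ValueError not specifically caught, falls to Exception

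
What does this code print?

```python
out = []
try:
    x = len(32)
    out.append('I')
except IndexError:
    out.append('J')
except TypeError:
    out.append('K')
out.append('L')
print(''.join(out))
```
KL

TypeError is caught by its specific handler, not IndexError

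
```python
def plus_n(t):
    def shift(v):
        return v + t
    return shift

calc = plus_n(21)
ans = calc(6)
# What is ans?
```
27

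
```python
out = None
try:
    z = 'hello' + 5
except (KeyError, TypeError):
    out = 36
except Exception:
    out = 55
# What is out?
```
36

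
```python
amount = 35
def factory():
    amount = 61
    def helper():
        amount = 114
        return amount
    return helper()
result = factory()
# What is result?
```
114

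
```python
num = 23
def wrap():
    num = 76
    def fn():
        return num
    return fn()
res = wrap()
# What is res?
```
76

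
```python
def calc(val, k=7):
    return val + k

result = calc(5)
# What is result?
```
12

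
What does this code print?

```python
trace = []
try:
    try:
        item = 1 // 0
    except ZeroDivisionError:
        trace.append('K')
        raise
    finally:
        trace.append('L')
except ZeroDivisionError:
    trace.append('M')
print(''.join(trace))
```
KLM

finally runs before re-raised exception propagates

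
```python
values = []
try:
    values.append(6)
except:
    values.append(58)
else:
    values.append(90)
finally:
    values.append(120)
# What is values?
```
[6, 90, 120]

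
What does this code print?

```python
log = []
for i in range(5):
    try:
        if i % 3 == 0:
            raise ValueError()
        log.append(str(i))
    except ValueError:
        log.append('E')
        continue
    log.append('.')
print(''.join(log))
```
E1.2.E4.

continue in except skips rest of loop body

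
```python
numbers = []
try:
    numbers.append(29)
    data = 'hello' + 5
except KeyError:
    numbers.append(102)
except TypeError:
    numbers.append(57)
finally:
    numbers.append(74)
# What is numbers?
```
[29, 57, 74]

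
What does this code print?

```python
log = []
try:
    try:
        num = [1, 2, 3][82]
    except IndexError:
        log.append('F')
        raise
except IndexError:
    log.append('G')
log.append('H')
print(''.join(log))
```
FGH

raise without argument re-raises current exception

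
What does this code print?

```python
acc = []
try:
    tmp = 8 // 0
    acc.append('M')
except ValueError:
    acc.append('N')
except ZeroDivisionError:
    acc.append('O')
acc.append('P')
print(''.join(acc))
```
OP

ZeroDivisionError is caught by its specific handler, not ValueError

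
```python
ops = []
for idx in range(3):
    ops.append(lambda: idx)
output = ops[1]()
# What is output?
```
2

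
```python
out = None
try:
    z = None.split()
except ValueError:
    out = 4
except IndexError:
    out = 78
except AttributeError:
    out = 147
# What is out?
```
147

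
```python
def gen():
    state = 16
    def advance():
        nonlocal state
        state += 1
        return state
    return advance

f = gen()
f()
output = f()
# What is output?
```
18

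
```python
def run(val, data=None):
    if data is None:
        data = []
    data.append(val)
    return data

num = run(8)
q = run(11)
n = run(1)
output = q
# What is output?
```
[11]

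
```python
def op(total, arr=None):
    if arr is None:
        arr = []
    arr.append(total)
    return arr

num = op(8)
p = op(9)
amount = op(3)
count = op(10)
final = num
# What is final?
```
[8]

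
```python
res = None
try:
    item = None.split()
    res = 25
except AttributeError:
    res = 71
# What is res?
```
71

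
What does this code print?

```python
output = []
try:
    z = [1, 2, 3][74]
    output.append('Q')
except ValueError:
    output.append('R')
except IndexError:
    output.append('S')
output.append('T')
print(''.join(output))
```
ST

IndexError is caught by its specific handler, not ValueError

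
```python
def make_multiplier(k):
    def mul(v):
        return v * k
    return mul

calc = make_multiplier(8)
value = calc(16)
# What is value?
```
128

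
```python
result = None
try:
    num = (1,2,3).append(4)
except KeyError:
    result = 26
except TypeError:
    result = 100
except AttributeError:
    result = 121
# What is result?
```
121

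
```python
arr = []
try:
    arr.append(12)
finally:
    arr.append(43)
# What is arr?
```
[12, 43]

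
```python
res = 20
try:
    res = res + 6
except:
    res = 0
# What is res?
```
26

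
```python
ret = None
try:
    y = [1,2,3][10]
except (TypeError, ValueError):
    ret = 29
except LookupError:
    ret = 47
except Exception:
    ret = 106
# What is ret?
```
47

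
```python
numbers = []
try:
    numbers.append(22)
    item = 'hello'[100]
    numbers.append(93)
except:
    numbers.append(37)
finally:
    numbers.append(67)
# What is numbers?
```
[22, 37, 67]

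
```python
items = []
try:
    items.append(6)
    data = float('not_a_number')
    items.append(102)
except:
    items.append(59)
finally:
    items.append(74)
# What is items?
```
[6, 59, 74]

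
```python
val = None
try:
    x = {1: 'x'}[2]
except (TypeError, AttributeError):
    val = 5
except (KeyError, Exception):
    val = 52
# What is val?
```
52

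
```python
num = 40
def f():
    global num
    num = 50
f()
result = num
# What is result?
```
50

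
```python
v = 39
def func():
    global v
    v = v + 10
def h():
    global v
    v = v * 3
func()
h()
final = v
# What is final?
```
147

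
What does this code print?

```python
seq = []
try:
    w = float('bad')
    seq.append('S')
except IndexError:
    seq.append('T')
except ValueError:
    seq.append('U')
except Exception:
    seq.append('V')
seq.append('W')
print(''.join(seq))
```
UW

ValueError matches before generic Exception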